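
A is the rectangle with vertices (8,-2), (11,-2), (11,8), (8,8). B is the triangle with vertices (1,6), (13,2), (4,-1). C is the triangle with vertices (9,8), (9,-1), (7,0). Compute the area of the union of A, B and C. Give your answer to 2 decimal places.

59.43

By inclusion–exclusion:
Individual areas: |A| = 30, |B| = 36, |C| = 9.
|A∩B| = 7.
|A∩C| = 6.75.
|B∩C| = 4.8205.
|A∩B∩C| = 3.
|A ∪ B ∪ C| = 75 − 18.5705 + 3 = 59.43.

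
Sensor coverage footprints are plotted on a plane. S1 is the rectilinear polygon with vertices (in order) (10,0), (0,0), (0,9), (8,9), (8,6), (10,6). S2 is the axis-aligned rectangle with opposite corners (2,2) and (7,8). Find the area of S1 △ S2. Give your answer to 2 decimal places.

|S1| = 84, |S2| = 30, |S1∩S2| = 30.
|S1 △ S2| = |S1| + |S2| − 2·|S1∩S2| = 84 + 30 − 60 = 54.00.

54.00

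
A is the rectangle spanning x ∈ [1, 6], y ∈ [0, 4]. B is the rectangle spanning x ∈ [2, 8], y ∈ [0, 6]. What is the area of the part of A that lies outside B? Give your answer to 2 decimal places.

4.00

|A∩B|: x∈[2,6], y∈[0,4] → 4·4 = 16.
|A| = 20.
|A ∖ B| = |A| − |A∩B| = 20 − 16 = 4.00.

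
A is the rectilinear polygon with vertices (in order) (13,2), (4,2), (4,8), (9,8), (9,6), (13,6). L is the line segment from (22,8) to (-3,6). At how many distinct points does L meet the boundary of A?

The segment meets the boundary at (4,6.56), (9,6.96).

2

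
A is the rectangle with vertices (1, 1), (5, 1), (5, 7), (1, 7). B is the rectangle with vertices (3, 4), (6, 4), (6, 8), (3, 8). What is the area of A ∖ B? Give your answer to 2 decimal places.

18.00

|A∩B|: x∈[3,5], y∈[4,7] → 2·3 = 6.
|A| = 24.
|A ∖ B| = |A| − |A∩B| = 24 − 6 = 18.00.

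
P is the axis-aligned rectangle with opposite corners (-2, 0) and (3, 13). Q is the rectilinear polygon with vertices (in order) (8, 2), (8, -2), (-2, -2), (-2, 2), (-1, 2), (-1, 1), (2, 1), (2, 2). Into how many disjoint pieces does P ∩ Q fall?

1

P ∩ Q is a single connected region.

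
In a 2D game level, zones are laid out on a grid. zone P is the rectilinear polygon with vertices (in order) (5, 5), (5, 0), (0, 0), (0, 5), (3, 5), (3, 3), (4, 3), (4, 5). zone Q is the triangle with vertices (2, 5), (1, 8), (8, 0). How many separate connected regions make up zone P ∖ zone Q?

zone P ∖ zone Q splits into 2 disjoint pieces (area 1, area 20.5).

2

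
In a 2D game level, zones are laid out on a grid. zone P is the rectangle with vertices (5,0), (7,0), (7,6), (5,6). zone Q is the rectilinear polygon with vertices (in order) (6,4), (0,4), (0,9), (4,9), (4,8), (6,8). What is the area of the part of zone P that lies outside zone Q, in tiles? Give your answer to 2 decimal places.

|zone P| = 12, |zone P∩zone Q| = 2.
|zone P ∖ zone Q| = |zone P| − |zone P∩zone Q| = 12 − 2 = 10.00.

10.00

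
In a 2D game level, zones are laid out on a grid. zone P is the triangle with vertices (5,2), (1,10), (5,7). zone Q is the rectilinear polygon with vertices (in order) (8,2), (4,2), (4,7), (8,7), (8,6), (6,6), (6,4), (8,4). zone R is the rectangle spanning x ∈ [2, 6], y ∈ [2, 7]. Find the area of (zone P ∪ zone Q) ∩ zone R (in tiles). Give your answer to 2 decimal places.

12.25

|zone P ∪ zone Q| = 22.
|(zone P ∪ zone Q) ∩ zone R| = 12.25.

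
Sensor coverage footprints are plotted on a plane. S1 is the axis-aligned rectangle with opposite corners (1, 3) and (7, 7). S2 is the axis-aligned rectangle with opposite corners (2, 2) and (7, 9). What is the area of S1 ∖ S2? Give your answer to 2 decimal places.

|S1∩S2|: x∈[2,7], y∈[3,7] → 5·4 = 20.
|S1| = 24.
|S1 ∖ S2| = |S1| − |S1∩S2| = 24 − 20 = 4.00.

4.00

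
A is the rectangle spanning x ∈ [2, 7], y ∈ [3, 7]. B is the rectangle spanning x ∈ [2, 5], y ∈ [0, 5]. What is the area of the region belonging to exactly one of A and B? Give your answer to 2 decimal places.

23.00

|A∩B|: x∈[2,5], y∈[3,5] → 3·2 = 6.
|A △ B| = |A| + |B| − 2·|A∩B| = 20 + 15 − 12 = 23.00.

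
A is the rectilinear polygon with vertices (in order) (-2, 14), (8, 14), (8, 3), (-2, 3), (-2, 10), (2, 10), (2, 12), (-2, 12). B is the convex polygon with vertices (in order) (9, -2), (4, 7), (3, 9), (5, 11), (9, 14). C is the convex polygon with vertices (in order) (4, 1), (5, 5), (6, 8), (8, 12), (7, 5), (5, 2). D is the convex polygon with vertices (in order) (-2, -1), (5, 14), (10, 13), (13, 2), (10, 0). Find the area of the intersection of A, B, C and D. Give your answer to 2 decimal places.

The intersection is the polygon with vertices (6,8), (8,12), (7,5), (5.97,3.454), (5.042,5.125).
By the shoelace formula its area is 9.45.

9.45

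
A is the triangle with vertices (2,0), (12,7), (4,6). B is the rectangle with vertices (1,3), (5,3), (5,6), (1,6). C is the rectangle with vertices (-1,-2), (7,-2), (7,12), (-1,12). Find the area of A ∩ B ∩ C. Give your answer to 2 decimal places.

4.50

The intersection is the polygon with vertices (5,6), (5,3), (3,3), (4,6).
By the shoelace formula its area is 4.50.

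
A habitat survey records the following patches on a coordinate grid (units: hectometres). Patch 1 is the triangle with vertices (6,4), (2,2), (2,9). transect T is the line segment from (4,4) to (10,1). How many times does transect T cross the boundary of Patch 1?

1

The segment meets the boundary at (5,3.5).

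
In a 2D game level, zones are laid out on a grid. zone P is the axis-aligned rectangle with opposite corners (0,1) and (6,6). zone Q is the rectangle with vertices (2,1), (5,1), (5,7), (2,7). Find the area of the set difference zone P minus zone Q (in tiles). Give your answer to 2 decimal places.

15.00

|zone P∩zone Q|: x∈[2,5], y∈[1,6] → 3·5 = 15.
|zone P| = 30.
|zone P ∖ zone Q| = |zone P| − |zone P∩zone Q| = 30 − 15 = 15.00.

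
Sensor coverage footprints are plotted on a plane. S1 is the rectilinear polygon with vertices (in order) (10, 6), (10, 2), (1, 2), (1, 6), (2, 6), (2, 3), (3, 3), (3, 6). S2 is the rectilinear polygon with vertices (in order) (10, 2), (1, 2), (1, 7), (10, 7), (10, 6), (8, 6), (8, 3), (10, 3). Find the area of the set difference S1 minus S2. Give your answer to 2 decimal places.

6.00

|S1| = 33, |S1∩S2| = 27.
|S1 ∖ S2| = |S1| − |S1∩S2| = 33 − 27 = 6.00.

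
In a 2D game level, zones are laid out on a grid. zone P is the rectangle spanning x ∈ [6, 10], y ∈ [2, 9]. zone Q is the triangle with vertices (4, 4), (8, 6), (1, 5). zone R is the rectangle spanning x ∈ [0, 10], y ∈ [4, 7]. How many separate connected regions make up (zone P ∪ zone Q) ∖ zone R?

(zone P ∪ zone Q) ∖ zone R splits into 2 disjoint pieces (area 8, area 8).

2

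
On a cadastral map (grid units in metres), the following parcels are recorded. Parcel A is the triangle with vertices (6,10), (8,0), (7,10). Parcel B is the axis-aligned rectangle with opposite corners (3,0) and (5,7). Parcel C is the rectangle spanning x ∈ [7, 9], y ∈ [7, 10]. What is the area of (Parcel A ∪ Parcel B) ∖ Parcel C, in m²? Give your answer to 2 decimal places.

18.55

|Parcel A ∪ Parcel B| = 19.
|(Parcel A ∪ Parcel B) ∩ Parcel C| = 0.45.
|(Parcel A ∪ Parcel B) ∖ Parcel C| = 19 − 0.45 = 18.55.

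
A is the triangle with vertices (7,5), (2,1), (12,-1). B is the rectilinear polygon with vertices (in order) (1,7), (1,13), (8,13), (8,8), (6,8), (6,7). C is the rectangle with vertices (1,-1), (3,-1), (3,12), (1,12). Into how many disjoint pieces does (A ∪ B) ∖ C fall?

(A ∪ B) ∖ C splits into 2 disjoint pieces (area 24.5, area 30).

2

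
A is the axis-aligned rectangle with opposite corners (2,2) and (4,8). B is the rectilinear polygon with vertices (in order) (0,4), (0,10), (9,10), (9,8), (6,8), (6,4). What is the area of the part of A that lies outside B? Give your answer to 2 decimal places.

4.00

|A| = 12, |A∩B| = 8.
|A ∖ B| = |A| − |A∩B| = 12 − 8 = 4.00.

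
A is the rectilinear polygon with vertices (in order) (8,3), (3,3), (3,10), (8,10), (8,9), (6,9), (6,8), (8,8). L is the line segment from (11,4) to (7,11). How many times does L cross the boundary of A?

2

The segment meets the boundary at (7.571,10), (8,9.25).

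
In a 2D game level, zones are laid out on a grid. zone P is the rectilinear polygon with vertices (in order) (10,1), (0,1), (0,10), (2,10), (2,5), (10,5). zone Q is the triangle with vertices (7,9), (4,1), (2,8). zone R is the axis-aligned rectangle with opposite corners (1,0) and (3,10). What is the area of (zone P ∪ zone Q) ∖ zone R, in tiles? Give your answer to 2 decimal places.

48.40

|zone P ∪ zone Q| = 63.2143.
|(zone P ∪ zone Q) ∩ zone R| = 14.8143.
|(zone P ∪ zone Q) ∖ zone R| = 63.2143 − 14.8143 = 48.40.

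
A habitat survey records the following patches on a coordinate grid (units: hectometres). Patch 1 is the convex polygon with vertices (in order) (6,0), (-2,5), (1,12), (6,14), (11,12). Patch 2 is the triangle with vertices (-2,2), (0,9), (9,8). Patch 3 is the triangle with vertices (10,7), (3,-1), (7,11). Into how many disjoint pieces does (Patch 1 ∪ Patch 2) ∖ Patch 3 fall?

2

(Patch 1 ∪ Patch 2) ∖ Patch 3 splits into 2 disjoint pieces (area 81.2208, area 4.0139).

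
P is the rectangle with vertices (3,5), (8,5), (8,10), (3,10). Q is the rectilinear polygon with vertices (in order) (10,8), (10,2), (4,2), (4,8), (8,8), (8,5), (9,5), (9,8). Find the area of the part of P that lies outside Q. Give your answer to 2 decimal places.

|P| = 25, |P∩Q| = 12.
|P ∖ Q| = |P| − |P∩Q| = 25 − 12 = 13.00.

13.00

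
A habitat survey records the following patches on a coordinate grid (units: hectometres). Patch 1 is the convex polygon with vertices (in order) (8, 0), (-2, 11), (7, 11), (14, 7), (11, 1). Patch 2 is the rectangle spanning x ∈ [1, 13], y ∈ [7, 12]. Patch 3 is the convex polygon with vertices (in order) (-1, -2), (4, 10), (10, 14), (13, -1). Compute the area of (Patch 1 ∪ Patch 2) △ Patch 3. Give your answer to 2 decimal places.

90.81

|Patch 1 ∪ Patch 2| = 116.0084.
|(Patch 1 ∪ Patch 2) ∩ Patch 3| = 78.8514.
|(Patch 1 ∪ Patch 2) △ Patch 3| = 116.0084 + 132.5 − 157.7029 = 90.81.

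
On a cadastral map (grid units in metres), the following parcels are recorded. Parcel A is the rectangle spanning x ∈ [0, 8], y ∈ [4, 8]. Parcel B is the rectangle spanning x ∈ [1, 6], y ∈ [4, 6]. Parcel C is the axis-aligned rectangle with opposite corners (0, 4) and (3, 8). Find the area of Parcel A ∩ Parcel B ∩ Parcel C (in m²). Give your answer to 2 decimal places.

4.00

The intersection is the polygon with vertices (1,6), (3,6), (3,4), (1,4).
By the shoelace formula its area is 4.00.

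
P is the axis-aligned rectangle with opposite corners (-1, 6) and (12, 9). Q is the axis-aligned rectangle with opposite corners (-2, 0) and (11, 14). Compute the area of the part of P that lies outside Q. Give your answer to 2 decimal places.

|P∩Q|: x∈[-1,11], y∈[6,9] → 12·3 = 36.
|P| = 39.
|P ∖ Q| = |P| − |P∩Q| = 39 − 36 = 3.00.

3.00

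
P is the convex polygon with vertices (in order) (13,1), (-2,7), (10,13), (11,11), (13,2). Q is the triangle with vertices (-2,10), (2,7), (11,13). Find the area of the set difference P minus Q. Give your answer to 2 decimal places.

72.76

|P| = 85, |P∩Q| = 12.2392.
|P ∖ Q| = |P| − |P∩Q| = 85 − 12.2392 = 72.76.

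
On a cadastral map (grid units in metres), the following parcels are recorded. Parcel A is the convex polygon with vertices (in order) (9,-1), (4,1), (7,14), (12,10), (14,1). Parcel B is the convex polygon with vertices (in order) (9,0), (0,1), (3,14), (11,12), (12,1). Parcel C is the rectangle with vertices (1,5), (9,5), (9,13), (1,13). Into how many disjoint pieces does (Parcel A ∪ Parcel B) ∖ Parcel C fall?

2

(Parcel A ∪ Parcel B) ∖ Parcel C splits into 2 disjoint pieces (area 86.368, area 2.8495).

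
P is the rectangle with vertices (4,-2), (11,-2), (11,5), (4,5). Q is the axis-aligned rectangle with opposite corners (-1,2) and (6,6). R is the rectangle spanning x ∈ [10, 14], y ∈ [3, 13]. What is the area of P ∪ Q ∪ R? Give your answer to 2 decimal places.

109.00

By inclusion–exclusion:
Individual areas: |P| = 49, |Q| = 28, |R| = 40.
|P∩Q|: x∈[4,6], y∈[2,5] → 2·3 = 6.
|P∩R|: x∈[10,11], y∈[3,5] → 1·2 = 2.
|Q∩R| = 0 (no overlap).
|P∩Q∩R| = 0.
|P ∪ Q ∪ R| = 117 − 8 + 0 = 109.00.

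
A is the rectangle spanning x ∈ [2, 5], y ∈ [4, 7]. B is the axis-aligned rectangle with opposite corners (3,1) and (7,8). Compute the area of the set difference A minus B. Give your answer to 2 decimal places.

|A∩B|: x∈[3,5], y∈[4,7] → 2·3 = 6.
|A| = 9.
|A ∖ B| = |A| − |A∩B| = 9 − 6 = 3.00.

3.00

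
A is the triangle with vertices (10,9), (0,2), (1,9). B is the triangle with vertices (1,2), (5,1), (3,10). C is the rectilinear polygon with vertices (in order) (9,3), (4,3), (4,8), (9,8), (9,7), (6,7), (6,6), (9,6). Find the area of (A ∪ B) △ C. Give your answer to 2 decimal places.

|A ∪ B| = 40.1148.
|(A ∪ B) ∩ C| = 7.5045.
|(A ∪ B) △ C| = 40.1148 + 22 − 15.0089 = 47.11.

47.11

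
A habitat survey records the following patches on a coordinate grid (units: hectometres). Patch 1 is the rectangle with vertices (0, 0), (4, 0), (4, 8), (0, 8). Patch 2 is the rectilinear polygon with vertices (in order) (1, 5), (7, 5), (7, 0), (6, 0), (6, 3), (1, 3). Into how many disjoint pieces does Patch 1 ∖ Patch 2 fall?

1

Patch 1 ∖ Patch 2 is a single connected region.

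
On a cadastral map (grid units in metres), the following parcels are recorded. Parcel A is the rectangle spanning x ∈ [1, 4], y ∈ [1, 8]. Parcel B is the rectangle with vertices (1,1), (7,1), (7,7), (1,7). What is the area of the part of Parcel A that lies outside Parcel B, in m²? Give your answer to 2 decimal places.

3.00

|Parcel A∩Parcel B|: x∈[1,4], y∈[1,7] → 3·6 = 18.
|Parcel A| = 21.
|Parcel A ∖ Parcel B| = |Parcel A| − |Parcel A∩Parcel B| = 21 − 18 = 3.00.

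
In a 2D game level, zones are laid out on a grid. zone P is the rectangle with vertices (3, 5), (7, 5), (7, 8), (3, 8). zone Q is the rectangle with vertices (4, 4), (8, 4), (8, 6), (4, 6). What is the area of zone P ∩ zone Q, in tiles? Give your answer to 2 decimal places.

|zone P∩zone Q|: x∈[4,7], y∈[5,6] → 3·1 = 3.

3.00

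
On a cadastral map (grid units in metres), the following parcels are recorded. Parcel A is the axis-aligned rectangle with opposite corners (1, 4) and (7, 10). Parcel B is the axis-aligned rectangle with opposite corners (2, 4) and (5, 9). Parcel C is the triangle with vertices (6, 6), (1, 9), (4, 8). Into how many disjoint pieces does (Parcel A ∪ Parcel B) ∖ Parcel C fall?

1

(Parcel A ∪ Parcel B) ∖ Parcel C is a single connected region.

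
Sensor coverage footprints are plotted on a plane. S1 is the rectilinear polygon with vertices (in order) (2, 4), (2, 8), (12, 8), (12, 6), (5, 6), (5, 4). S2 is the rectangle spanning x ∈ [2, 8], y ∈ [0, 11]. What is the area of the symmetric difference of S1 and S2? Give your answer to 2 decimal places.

56.00

|S1| = 26, |S2| = 66, |S1∩S2| = 18.
|S1 △ S2| = |S1| + |S2| − 2·|S1∩S2| = 26 + 66 − 36 = 56.00.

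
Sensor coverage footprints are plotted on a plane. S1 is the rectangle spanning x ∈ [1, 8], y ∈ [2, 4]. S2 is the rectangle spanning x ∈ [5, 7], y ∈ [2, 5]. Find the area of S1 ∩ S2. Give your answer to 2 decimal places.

4.00

|S1∩S2|: x∈[5,7], y∈[2,4] → 2·2 = 4.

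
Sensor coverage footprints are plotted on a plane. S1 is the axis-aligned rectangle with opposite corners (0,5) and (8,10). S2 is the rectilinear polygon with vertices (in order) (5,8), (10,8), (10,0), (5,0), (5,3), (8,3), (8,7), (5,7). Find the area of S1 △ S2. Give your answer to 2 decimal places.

|S1| = 40, |S2| = 28, |S1∩S2| = 3.
|S1 △ S2| = |S1| + |S2| − 2·|S1∩S2| = 40 + 28 − 6 = 62.00.

62.00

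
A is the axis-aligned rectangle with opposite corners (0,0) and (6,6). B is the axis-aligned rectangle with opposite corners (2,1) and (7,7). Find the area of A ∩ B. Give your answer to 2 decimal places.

20.00

|A∩B|: x∈[2,6], y∈[1,6] → 4·5 = 20.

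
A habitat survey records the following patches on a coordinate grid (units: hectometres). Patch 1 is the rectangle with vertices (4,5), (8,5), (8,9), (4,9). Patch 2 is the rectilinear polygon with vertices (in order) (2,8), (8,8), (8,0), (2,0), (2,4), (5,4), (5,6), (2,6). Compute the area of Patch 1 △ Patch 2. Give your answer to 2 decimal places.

|Patch 1| = 16, |Patch 2| = 42, |Patch 1∩Patch 2| = 11.
|Patch 1 △ Patch 2| = |Patch 1| + |Patch 2| − 2·|Patch 1∩Patch 2| = 16 + 42 − 22 = 36.00.

36.00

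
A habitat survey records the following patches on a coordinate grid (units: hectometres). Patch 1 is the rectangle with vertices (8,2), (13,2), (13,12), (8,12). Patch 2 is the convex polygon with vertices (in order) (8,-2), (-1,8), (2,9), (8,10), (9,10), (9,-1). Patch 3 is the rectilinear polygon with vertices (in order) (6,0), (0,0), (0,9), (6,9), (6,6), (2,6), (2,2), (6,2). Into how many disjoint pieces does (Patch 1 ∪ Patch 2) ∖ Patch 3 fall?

2

(Patch 1 ∪ Patch 2) ∖ Patch 3 splits into 2 disjoint pieces (area 89.0778, area 0.7222).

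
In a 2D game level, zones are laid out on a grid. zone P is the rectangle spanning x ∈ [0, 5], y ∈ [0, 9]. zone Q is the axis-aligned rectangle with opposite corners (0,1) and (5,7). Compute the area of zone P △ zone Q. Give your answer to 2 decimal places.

15.00

|zone P∩zone Q|: x∈[0,5], y∈[1,7] → 5·6 = 30.
|zone P △ zone Q| = |zone P| + |zone Q| − 2·|zone P∩zone Q| = 45 + 30 − 60 = 15.00.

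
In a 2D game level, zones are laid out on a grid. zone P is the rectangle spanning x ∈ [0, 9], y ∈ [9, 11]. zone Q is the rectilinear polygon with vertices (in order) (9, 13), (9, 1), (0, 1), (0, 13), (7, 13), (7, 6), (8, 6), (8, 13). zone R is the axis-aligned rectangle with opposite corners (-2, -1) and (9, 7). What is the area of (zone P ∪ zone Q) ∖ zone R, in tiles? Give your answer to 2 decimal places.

50.00

|zone P ∪ zone Q| = 103.
|(zone P ∪ zone Q) ∩ zone R| = 53.
|(zone P ∪ zone Q) ∖ zone R| = 103 − 53 = 50.00.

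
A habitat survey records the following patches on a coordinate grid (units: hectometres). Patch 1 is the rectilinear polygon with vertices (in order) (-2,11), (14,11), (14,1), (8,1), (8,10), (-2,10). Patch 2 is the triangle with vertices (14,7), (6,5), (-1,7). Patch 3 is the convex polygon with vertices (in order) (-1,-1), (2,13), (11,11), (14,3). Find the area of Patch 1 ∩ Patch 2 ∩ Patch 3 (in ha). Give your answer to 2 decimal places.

4.24

The intersection is the polygon with vertices (12.5,7), (12.629,6.657), (8,5.5), (8,7).
By the shoelace formula its area is 4.24.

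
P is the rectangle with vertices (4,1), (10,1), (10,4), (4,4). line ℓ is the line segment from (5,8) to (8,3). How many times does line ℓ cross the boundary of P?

The segment meets the boundary at (7.4,4).

1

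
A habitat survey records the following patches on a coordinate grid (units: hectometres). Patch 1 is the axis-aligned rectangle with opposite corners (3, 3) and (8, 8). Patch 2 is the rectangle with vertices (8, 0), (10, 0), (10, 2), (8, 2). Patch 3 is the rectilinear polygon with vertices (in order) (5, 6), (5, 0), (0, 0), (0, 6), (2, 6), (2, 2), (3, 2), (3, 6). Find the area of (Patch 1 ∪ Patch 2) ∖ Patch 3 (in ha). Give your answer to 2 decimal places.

|Patch 1 ∪ Patch 2| = 29.
|(Patch 1 ∪ Patch 2) ∩ Patch 3| = 6.
|(Patch 1 ∪ Patch 2) ∖ Patch 3| = 29 − 6 = 23.00.

23.00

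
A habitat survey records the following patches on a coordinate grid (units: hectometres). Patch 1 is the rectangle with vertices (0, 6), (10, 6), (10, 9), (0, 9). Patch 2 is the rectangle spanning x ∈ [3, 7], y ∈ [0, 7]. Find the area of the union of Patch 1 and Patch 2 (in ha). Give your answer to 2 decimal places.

54.00

By inclusion–exclusion:
Individual areas: |Patch 1| = 30, |Patch 2| = 28.
|Patch 1∩Patch 2|: x∈[3,7], y∈[6,7] → 4·1 = 4.
|Patch 1 ∪ Patch 2| = 58 − 4 = 54.00.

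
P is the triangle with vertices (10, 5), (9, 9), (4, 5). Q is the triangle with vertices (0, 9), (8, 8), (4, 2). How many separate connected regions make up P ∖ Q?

1

P ∖ Q is a single connected region.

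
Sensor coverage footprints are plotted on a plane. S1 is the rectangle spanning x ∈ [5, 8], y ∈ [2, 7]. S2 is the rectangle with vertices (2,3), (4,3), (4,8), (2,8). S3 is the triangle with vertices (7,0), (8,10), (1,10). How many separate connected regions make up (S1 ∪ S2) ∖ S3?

3

(S1 ∪ S2) ∖ S3 splits into 3 disjoint pieces (area 2.75, area 0.5333, area 7.3).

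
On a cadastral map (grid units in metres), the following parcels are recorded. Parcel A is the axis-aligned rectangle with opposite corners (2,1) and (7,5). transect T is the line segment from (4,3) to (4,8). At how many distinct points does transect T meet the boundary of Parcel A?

1

The segment meets the boundary at (4,5).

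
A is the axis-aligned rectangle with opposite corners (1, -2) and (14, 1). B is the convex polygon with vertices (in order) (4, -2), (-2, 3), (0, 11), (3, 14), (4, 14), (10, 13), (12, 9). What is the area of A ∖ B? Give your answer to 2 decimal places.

|A| = 39, |A∩B| = 8.5227.
|A ∖ B| = |A| − |A∩B| = 39 − 8.5227 = 30.48.

30.48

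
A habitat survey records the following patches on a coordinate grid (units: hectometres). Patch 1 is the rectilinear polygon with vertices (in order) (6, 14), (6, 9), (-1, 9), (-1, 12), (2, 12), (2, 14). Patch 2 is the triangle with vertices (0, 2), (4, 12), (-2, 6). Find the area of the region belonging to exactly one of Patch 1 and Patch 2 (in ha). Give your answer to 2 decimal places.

41.60

|Patch 1| = 29, |Patch 2| = 18, |Patch 1∩Patch 2| = 2.7.
|Patch 1 △ Patch 2| = |Patch 1| + |Patch 2| − 2·|Patch 1∩Patch 2| = 29 + 18 − 5.4 = 41.60.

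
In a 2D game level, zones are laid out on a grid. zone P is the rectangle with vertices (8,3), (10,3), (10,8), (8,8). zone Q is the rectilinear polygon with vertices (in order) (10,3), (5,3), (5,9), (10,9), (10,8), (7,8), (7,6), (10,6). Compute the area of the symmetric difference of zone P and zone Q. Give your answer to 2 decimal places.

22.00

|zone P| = 10, |zone Q| = 24, |zone P∩zone Q| = 6.
|zone P △ zone Q| = |zone P| + |zone Q| − 2·|zone P∩zone Q| = 10 + 24 − 12 = 22.00.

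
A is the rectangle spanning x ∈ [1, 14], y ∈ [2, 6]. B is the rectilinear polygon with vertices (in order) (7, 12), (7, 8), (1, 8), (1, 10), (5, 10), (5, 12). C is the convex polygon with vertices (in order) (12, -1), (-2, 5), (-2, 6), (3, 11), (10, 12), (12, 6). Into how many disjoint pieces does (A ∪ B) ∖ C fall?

(A ∪ B) ∖ C splits into 4 disjoint pieces (area 8, area 3.4286, area 1.1429, area 0.5).

4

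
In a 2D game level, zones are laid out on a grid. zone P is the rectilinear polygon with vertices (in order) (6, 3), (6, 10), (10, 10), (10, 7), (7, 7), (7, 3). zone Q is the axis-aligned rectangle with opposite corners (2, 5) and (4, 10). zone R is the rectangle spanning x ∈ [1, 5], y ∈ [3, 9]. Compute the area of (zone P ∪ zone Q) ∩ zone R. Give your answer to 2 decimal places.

8.00

The region (zone P ∪ zone Q) ∩ zone R is the polygon with vertices (4,5), (2,5), (2,9), (4,9).
By the shoelace formula its area is 8.00.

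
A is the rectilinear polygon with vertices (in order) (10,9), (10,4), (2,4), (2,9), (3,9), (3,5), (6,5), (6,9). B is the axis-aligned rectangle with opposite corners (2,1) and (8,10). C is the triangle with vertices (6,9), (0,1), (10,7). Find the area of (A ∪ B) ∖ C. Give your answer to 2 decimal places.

43.47

|A ∪ B| = 64.
|(A ∪ B) ∩ C| = 20.5333.
|(A ∪ B) ∖ C| = 64 − 20.5333 = 43.47.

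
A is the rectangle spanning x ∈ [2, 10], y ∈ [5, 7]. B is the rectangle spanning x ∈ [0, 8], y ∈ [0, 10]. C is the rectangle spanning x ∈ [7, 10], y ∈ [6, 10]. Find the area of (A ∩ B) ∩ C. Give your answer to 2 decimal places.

1.00

The region (A ∩ B) ∩ C is the polygon with vertices (8,7), (8,6), (7,6), (7,7).
By the shoelace formula its area is 1.00.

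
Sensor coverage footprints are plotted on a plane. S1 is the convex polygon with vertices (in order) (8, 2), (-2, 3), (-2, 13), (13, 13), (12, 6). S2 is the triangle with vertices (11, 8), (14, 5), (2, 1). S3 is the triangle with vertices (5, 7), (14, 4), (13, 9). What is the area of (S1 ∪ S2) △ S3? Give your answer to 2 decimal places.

137.00

|S1 ∪ S2| = 150.6831.
|(S1 ∪ S2) ∩ S3| = 17.3414.
|(S1 ∪ S2) △ S3| = 150.6831 + 21 − 34.6829 = 137.00.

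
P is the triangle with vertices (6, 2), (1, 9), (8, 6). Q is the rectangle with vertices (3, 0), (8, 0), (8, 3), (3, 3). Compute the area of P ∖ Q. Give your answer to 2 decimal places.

16.39

|P| = 17, |P∩Q| = 0.6071.
|P ∖ Q| = |P| − |P∩Q| = 17 − 0.6071 = 16.39.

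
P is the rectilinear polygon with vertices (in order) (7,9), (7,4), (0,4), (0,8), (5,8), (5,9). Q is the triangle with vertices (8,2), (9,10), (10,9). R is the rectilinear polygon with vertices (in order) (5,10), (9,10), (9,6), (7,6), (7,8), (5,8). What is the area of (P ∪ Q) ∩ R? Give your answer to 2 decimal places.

|P ∪ Q| = 34.5.
|(P ∪ Q) ∩ R| = 3.00.

3.00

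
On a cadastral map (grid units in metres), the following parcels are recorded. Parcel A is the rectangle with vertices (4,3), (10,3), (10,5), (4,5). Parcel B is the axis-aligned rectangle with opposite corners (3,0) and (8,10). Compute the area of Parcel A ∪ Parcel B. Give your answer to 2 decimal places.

By inclusion–exclusion:
Individual areas: |Parcel A| = 12, |Parcel B| = 50.
|Parcel A∩Parcel B|: x∈[4,8], y∈[3,5] → 4·2 = 8.
|Parcel A ∪ Parcel B| = 62 − 8 = 54.00.

54.00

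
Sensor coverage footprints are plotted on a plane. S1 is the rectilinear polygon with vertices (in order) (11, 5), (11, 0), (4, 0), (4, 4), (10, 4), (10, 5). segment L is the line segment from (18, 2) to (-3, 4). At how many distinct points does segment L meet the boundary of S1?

The segment meets the boundary at (4,3.333), (11,2.667).

2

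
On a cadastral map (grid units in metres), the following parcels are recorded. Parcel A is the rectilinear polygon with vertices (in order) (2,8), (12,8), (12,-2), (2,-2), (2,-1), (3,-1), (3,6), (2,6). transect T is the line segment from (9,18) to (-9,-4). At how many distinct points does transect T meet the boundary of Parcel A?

0

The segment lies entirely outside Parcel A and never meets its boundary.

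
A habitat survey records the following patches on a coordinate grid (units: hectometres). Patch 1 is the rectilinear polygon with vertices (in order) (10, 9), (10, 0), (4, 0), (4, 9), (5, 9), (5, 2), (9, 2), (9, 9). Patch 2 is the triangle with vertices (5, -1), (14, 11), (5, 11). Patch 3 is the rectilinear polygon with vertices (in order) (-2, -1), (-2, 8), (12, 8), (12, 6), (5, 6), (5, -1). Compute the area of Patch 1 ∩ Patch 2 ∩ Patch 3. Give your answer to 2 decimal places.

2.00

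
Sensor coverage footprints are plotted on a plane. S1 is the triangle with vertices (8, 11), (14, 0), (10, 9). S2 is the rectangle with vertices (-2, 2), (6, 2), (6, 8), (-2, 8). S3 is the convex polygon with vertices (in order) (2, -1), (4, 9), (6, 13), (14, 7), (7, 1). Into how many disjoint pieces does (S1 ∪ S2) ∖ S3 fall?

2

(S1 ∪ S2) ∖ S3 splits into 2 disjoint pieces (area 1.2211, area 31.2).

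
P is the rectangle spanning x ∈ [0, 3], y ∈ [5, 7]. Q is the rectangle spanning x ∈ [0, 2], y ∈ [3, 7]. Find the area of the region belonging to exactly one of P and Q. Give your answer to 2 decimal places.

|P∩Q|: x∈[0,2], y∈[5,7] → 2·2 = 4.
|P △ Q| = |P| + |Q| − 2·|P∩Q| = 6 + 8 − 8 = 6.00.

6.00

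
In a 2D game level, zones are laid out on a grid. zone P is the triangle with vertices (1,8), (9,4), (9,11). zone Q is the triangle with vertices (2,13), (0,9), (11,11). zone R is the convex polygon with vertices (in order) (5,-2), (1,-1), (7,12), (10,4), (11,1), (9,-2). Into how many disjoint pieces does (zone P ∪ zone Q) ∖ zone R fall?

3

(zone P ∪ zone Q) ∖ zone R splits into 3 disjoint pieces (area 7.4172, area 16.0187, area 5.4773).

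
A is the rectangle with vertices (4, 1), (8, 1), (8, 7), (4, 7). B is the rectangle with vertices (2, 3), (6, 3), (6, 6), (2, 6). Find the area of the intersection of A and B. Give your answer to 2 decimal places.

|A∩B|: x∈[4,6], y∈[3,6] → 2·3 = 6.

6.00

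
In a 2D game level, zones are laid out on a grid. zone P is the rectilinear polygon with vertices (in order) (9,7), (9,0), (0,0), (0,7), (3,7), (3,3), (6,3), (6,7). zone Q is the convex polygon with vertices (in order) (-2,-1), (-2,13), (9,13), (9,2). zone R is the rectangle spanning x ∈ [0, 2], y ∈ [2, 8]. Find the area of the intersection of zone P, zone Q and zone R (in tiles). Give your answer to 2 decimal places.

The intersection is the polygon with vertices (0,7), (2,7), (2,2), (0,2).
By the shoelace formula its area is 10.00.

10.00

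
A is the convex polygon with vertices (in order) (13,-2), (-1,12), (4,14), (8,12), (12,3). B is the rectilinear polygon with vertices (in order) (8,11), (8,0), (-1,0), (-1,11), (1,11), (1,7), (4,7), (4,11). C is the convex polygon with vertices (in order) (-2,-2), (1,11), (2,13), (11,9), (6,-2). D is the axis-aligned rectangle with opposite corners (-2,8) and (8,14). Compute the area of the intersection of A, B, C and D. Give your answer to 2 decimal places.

11.59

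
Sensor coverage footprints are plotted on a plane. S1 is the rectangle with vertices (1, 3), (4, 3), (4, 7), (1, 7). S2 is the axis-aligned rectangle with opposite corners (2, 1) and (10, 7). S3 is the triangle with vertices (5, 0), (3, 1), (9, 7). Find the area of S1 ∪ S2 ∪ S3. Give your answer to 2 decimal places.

53.29

By inclusion–exclusion:
Individual areas: |S1| = 12, |S2| = 48, |S3| = 9.
|S1∩S2|: x∈[2,4], y∈[3,7] → 2·4 = 8.
|S1∩S3| = 0.
|S2∩S3| = 7.7143.
|S1∩S2∩S3| = 0.
|S1 ∪ S2 ∪ S3| = 69 − 15.7143 + 0 = 53.29.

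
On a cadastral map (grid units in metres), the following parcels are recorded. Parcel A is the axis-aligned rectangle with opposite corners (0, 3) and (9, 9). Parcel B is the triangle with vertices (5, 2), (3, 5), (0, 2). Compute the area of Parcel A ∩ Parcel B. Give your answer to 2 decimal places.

3.33

The intersection is the polygon with vertices (1,3), (3,5), (4.333,3).
By the shoelace formula its area is 3.33.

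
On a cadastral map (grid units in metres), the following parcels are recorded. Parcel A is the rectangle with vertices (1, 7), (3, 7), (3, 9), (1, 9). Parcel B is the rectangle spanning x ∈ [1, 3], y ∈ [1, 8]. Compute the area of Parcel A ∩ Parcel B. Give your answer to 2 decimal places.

2.00

|Parcel A∩Parcel B|: x∈[1,3], y∈[7,8] → 2·1 = 2.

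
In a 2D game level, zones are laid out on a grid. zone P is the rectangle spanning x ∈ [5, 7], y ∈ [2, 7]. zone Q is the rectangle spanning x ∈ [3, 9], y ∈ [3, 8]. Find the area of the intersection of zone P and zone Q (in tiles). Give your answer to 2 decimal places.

8.00

|zone P∩zone Q|: x∈[5,7], y∈[3,7] → 2·4 = 8.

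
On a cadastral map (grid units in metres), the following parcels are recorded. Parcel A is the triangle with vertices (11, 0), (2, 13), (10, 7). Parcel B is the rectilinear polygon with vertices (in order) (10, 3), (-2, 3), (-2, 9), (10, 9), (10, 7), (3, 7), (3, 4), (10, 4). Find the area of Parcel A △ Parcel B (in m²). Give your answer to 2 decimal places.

|Parcel A| = 25, |Parcel B| = 51, |Parcel A∩Parcel B| = 7.8333.
|Parcel A △ Parcel B| = |Parcel A| + |Parcel B| − 2·|Parcel A∩Parcel B| = 25 + 51 − 15.6667 = 60.33.

60.33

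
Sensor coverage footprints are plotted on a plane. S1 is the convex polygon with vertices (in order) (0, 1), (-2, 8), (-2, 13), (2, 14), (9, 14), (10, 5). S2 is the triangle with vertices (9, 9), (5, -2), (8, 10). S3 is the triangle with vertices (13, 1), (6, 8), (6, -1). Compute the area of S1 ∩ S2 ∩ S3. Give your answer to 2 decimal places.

The intersection is the polygon with vertices (7.2,6.8), (7.933,6.067), (7.128,3.851), (6.389,3.556).
By the shoelace formula its area is 2.19.

2.19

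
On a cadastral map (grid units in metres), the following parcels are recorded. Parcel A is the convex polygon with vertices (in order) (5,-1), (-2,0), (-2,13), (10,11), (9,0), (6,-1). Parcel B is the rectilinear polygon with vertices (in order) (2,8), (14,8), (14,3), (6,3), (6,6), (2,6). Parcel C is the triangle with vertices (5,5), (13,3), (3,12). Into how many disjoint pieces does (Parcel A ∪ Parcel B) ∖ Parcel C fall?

1

(Parcel A ∪ Parcel B) ∖ Parcel C is a single connected region.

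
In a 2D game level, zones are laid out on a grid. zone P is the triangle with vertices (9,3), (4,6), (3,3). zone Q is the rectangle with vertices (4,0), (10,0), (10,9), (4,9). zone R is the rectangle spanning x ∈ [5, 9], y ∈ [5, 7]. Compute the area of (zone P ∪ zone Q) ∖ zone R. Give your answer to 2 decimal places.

|zone P ∪ zone Q| = 55.5.
|(zone P ∪ zone Q) ∩ zone R| = 8.
|(zone P ∪ zone Q) ∖ zone R| = 55.5 − 8 = 47.50.

47.50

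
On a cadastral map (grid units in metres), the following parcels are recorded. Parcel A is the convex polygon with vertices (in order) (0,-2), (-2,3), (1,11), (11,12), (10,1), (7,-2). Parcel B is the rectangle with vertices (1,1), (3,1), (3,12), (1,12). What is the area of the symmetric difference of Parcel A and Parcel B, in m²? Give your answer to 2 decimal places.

125.60

|Parcel A| = 144, |Parcel B| = 22, |Parcel A∩Parcel B| = 20.2.
|Parcel A △ Parcel B| = |Parcel A| + |Parcel B| − 2·|Parcel A∩Parcel B| = 144 + 22 − 40.4 = 125.60.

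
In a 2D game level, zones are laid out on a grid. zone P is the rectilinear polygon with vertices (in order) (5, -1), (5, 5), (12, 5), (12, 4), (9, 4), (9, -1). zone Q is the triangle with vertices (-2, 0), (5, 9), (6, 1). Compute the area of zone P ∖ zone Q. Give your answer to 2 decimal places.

|zone P| = 27, |zone P∩zone Q| = 3.0625.
|zone P ∖ zone Q| = |zone P| − |zone P∩zone Q| = 27 − 3.0625 = 23.94.

23.94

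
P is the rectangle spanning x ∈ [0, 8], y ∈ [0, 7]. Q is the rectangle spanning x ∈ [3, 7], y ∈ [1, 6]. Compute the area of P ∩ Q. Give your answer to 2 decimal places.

|P∩Q|: x∈[3,7], y∈[1,6] → 4·5 = 20.

20.00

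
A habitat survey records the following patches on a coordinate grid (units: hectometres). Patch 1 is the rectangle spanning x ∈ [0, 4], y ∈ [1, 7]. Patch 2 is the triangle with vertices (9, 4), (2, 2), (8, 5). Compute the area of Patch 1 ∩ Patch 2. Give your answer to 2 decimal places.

0.43

The intersection is the polygon with vertices (4,2.571), (2,2), (4,3).
By the shoelace formula its area is 0.43.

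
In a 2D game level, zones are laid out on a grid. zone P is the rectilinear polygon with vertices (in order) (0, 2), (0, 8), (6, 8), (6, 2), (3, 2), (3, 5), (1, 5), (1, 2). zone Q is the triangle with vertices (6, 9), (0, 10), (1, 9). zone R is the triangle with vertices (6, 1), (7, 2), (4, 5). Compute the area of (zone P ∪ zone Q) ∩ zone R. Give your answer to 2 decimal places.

1.75

The region (zone P ∪ zone Q) ∩ zone R is the polygon with vertices (6,2), (5.5,2), (4,5), (6,3).
By the shoelace formula its area is 1.75.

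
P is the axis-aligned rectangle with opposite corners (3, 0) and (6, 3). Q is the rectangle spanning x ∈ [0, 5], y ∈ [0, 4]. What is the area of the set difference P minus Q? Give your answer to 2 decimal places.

|P∩Q|: x∈[3,5], y∈[0,3] → 2·3 = 6.
|P| = 9.
|P ∖ Q| = |P| − |P∩Q| = 9 − 6 = 3.00.

3.00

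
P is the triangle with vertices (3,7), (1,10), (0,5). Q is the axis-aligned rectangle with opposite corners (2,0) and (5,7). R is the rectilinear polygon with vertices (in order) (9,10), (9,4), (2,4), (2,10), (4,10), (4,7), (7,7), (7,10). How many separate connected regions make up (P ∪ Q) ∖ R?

2

(P ∪ Q) ∖ R splits into 2 disjoint pieces (area 5.4167, area 12).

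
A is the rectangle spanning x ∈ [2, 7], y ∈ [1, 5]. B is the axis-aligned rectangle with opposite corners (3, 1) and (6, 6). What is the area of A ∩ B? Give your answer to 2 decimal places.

12.00

|A∩B|: x∈[3,6], y∈[1,5] → 3·4 = 12.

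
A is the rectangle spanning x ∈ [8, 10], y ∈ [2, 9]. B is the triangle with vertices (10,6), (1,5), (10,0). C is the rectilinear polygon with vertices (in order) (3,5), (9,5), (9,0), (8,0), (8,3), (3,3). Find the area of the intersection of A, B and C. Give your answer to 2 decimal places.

The intersection is the polygon with vertices (8,2), (8,3), (8,5), (9,5), (9,2).
By the shoelace formula its area is 3.00.

3.00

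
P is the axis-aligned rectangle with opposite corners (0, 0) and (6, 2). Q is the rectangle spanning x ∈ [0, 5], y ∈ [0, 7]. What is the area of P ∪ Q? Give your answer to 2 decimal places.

37.00

By inclusion–exclusion:
Individual areas: |P| = 12, |Q| = 35.
|P∩Q|: x∈[0,5], y∈[0,2] → 5·2 = 10.
|P ∪ Q| = 47 − 10 = 37.00.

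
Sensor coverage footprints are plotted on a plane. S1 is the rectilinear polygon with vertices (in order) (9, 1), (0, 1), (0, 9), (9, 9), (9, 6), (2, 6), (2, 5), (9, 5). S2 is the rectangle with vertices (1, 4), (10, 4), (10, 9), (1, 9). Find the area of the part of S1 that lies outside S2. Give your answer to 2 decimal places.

32.00

|S1| = 65, |S1∩S2| = 33.
|S1 ∖ S2| = |S1| − |S1∩S2| = 65 − 33 = 32.00.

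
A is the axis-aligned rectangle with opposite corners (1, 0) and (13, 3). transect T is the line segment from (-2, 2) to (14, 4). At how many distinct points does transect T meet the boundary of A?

2

The segment meets the boundary at (6,3), (1,2.375).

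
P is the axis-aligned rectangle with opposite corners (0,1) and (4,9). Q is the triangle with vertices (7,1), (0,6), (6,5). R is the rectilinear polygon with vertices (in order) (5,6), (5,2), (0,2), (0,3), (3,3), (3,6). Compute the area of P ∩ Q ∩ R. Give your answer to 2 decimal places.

The intersection is the polygon with vertices (3,3.857), (3,5.5), (4,5.333), (4,3.143).
By the shoelace formula its area is 1.92.

1.92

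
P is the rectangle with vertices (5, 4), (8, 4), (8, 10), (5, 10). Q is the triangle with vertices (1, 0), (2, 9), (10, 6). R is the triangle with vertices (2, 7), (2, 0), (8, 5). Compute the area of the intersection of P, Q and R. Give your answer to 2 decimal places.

3.90

The intersection is the polygon with vertices (5,4), (5,6), (8,5), (6.8,4).
By the shoelace formula its area is 3.90.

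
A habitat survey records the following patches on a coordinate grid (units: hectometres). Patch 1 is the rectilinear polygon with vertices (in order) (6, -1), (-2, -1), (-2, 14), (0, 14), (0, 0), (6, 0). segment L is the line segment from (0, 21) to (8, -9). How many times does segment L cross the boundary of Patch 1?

2

The segment meets the boundary at (5.867,-1), (5.6,0).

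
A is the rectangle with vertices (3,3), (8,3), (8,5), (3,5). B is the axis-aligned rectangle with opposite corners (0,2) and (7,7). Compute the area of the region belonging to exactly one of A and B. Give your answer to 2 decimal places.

29.00

|A∩B|: x∈[3,7], y∈[3,5] → 4·2 = 8.
|A △ B| = |A| + |B| − 2·|A∩B| = 10 + 35 − 16 = 29.00.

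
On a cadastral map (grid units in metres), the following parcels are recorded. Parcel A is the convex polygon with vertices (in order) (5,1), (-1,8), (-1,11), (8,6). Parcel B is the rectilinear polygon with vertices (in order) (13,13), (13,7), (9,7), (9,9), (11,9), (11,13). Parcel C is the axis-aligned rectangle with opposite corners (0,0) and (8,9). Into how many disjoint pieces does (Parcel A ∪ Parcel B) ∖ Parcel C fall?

2

(Parcel A ∪ Parcel B) ∖ Parcel C splits into 2 disjoint pieces (area 5.1833, area 16).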